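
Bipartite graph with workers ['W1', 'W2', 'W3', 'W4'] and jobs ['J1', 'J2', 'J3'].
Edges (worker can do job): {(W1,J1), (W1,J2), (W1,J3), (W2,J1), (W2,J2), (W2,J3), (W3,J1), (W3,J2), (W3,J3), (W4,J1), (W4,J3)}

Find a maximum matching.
Matching: {(W1,J2), (W3,J3), (W4,J1)}

Maximum matching (size 3):
  W1 → J2
  W3 → J3
  W4 → J1

Each worker is assigned to at most one job, and each job to at most one worker.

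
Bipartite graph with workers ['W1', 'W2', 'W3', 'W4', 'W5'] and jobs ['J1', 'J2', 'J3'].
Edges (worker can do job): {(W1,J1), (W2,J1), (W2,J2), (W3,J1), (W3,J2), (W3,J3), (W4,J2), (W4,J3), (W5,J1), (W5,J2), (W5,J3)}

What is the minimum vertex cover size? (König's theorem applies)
Minimum vertex cover size = 3

By König's theorem: in bipartite graphs,
min vertex cover = max matching = 3

Maximum matching has size 3, so minimum vertex cover also has size 3.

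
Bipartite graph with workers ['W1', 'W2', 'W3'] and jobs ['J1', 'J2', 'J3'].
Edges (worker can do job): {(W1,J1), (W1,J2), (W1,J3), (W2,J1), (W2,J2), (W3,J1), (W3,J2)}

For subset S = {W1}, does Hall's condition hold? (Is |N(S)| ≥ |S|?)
Yes: |N(S)| = 3, |S| = 1

Subset S = {W1}
Neighbors N(S) = {J1, J2, J3}

|N(S)| = 3, |S| = 1
Hall's condition: |N(S)| ≥ |S| is satisfied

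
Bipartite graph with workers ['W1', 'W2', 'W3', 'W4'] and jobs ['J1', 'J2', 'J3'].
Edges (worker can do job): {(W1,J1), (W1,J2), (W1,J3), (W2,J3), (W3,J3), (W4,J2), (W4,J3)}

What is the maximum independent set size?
Maximum independent set = 4

By König's theorem:
- Min vertex cover = Max matching = 3
- Max independent set = Total vertices - Min vertex cover
- Max independent set = 7 - 3 = 4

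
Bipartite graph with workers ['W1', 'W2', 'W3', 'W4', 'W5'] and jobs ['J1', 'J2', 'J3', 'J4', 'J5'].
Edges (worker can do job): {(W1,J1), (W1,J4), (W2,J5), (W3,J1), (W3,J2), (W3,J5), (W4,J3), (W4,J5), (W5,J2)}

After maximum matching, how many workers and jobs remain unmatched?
Unmatched: 0 workers, 0 jobs

Maximum matching size: 5
Workers: 5 total, 5 matched, 0 unmatched
Jobs: 5 total, 5 matched, 0 unmatched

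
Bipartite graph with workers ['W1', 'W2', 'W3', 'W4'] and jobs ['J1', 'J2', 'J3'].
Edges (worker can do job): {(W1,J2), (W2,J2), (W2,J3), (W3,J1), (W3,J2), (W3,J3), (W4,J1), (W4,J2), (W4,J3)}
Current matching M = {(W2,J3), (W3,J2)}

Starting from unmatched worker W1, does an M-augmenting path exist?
Yes: W1 → J2 → W3 → J1

An M-augmenting path alternates non-matching / matching edges, starting and ending at unmatched vertices.
Path: W1 → J2 → W3 → J1
(J1 is unmatched in M, so the path is augmenting.)
Flipping edges along this path would increase |M| from 2 to 3.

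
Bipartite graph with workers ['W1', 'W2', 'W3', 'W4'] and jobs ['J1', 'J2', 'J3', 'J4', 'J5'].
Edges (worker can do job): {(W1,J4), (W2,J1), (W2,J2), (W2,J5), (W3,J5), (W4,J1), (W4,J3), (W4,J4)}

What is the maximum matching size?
Maximum matching size = 4

Maximum matching: {(W1,J4), (W2,J2), (W3,J5), (W4,J1)}
Size: 4

This assigns 4 workers to 4 distinct jobs.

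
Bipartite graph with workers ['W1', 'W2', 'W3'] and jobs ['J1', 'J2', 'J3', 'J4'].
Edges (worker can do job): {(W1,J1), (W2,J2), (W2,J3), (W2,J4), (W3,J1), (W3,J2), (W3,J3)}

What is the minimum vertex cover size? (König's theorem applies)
Minimum vertex cover size = 3

By König's theorem: in bipartite graphs,
min vertex cover = max matching = 3

Maximum matching has size 3, so minimum vertex cover also has size 3.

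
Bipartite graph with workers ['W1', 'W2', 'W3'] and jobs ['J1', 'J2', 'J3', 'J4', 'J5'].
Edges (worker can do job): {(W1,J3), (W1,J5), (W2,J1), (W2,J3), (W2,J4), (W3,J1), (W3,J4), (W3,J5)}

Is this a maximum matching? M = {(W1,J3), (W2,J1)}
No, size 2 is not maximum

Proposed matching has size 2.
Maximum matching size for this graph: 3.

This is NOT maximum - can be improved to size 3.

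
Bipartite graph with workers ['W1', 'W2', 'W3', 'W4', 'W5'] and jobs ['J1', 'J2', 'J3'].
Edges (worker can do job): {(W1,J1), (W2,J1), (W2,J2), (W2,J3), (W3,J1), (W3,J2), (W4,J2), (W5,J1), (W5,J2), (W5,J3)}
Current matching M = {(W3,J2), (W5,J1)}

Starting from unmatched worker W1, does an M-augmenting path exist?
Yes: W1 → J1 → W5 → J3

An M-augmenting path alternates non-matching / matching edges, starting and ending at unmatched vertices.
Path: W1 → J1 → W5 → J3
(J3 is unmatched in M, so the path is augmenting.)
Flipping edges along this path would increase |M| from 2 to 3.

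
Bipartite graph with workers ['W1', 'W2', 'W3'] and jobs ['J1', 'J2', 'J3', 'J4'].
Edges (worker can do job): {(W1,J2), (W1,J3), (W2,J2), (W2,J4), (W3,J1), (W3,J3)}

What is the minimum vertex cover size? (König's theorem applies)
Minimum vertex cover size = 3

By König's theorem: in bipartite graphs,
min vertex cover = max matching = 3

Maximum matching has size 3, so minimum vertex cover also has size 3.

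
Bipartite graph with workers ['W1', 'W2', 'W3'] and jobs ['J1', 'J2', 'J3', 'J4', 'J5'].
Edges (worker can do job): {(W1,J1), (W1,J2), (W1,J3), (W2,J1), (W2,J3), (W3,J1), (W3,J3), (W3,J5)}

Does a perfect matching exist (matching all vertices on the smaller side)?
Yes, perfect matching exists (size 3)

Perfect matching: {(W1,J2), (W2,J3), (W3,J1)}
All 3 vertices on the smaller side are matched.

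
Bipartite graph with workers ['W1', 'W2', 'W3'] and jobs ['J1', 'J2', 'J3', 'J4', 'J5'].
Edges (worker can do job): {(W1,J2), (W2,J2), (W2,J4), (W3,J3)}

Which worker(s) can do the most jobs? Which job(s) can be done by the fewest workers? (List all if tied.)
Most versatile: W2 (2 jobs); Least covered: J1, J5 (0 workers)

Worker degrees (jobs they can do): W1:1, W2:2, W3:1
Job degrees (workers who can do it): J1:0, J2:2, J3:1, J4:1, J5:0

Maximum worker degree is 2, achieved by: W2
Minimum job degree is 0, achieved by: J1, J5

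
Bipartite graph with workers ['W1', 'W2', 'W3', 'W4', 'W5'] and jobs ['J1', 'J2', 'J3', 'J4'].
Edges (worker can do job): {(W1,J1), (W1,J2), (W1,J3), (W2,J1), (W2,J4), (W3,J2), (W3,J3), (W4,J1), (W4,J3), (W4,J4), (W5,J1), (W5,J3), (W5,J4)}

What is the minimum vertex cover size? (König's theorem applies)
Minimum vertex cover size = 4

By König's theorem: in bipartite graphs,
min vertex cover = max matching = 4

Maximum matching has size 4, so minimum vertex cover also has size 4.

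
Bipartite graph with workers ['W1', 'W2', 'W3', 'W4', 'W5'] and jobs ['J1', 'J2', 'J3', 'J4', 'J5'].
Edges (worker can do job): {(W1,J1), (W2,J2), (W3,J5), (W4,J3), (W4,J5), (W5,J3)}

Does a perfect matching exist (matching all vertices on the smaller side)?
No, maximum matching has size 4 < 5

Maximum matching has size 4, need 5 for perfect matching.
Unmatched workers: ['W4']
Unmatched jobs: ['J4']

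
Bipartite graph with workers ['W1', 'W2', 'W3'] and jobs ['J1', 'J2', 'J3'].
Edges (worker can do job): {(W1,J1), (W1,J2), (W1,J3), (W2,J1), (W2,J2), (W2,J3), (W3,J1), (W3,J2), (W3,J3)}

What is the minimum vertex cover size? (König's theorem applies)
Minimum vertex cover size = 3

By König's theorem: in bipartite graphs,
min vertex cover = max matching = 3

Maximum matching has size 3, so minimum vertex cover also has size 3.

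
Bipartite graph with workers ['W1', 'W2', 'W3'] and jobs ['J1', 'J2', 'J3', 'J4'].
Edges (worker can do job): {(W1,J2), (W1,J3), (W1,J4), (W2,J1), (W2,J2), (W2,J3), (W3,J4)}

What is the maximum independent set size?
Maximum independent set = 4

By König's theorem:
- Min vertex cover = Max matching = 3
- Max independent set = Total vertices - Min vertex cover
- Max independent set = 7 - 3 = 4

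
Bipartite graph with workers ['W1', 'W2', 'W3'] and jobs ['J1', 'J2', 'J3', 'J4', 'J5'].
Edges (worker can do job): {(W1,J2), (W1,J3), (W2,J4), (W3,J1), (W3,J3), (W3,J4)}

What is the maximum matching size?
Maximum matching size = 3

Maximum matching: {(W1,J2), (W2,J4), (W3,J1)}
Size: 3

This assigns 3 workers to 3 distinct jobs.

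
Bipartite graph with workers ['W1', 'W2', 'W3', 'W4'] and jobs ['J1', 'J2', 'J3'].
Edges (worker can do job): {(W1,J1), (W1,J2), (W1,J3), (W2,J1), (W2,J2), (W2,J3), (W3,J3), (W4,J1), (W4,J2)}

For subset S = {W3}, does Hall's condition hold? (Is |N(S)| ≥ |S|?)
Yes: |N(S)| = 1, |S| = 1

Subset S = {W3}
Neighbors N(S) = {J3}

|N(S)| = 1, |S| = 1
Hall's condition: |N(S)| ≥ |S| is satisfied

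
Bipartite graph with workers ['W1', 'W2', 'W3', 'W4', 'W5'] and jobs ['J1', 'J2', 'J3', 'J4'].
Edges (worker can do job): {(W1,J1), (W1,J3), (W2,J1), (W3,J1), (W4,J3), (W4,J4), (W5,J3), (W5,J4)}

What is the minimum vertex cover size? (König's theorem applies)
Minimum vertex cover size = 3

By König's theorem: in bipartite graphs,
min vertex cover = max matching = 3

Maximum matching has size 3, so minimum vertex cover also has size 3.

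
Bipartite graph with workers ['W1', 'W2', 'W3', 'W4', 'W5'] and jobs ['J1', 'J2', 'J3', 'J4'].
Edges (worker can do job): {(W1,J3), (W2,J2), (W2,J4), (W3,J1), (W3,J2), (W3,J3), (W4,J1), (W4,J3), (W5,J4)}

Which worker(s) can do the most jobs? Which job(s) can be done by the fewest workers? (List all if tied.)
Most versatile: W3 (3 jobs); Least covered: J1, J2, J4 (2 workers)

Worker degrees (jobs they can do): W1:1, W2:2, W3:3, W4:2, W5:1
Job degrees (workers who can do it): J1:2, J2:2, J3:3, J4:2

Maximum worker degree is 3, achieved by: W3
Minimum job degree is 2, achieved by: J1, J2, J4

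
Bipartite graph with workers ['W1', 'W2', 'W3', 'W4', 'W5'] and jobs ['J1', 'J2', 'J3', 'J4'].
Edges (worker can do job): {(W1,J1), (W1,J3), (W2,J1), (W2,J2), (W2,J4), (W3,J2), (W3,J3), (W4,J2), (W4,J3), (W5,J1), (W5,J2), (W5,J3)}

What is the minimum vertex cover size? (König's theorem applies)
Minimum vertex cover size = 4

By König's theorem: in bipartite graphs,
min vertex cover = max matching = 4

Maximum matching has size 4, so minimum vertex cover also has size 4.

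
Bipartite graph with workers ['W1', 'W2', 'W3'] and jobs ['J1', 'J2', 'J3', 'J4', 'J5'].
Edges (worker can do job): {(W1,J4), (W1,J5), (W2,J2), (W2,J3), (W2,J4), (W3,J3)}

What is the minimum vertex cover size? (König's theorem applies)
Minimum vertex cover size = 3

By König's theorem: in bipartite graphs,
min vertex cover = max matching = 3

Maximum matching has size 3, so minimum vertex cover also has size 3.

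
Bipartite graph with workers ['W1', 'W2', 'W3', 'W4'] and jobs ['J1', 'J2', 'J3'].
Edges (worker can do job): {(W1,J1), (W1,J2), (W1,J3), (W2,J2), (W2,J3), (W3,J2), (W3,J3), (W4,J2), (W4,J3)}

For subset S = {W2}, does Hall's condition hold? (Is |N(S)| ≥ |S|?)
Yes: |N(S)| = 2, |S| = 1

Subset S = {W2}
Neighbors N(S) = {J2, J3}

|N(S)| = 2, |S| = 1
Hall's condition: |N(S)| ≥ |S| is satisfied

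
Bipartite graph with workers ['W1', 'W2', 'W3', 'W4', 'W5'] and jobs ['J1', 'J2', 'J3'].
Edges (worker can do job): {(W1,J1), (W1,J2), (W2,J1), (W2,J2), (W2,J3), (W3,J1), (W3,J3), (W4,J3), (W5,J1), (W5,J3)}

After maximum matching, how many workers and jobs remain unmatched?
Unmatched: 2 workers, 0 jobs

Maximum matching size: 3
Workers: 5 total, 3 matched, 2 unmatched
Jobs: 3 total, 3 matched, 0 unmatched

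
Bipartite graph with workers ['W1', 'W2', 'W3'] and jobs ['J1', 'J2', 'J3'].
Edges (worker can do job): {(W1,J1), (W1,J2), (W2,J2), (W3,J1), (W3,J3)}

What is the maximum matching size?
Maximum matching size = 3

Maximum matching: {(W1,J1), (W2,J2), (W3,J3)}
Size: 3

This assigns 3 workers to 3 distinct jobs.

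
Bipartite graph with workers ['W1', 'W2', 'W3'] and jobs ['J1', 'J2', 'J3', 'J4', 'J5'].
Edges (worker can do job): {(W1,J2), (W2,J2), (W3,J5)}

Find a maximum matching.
Matching: {(W1,J2), (W3,J5)}

Maximum matching (size 2):
  W1 → J2
  W3 → J5

Each worker is assigned to at most one job, and each job to at most one worker.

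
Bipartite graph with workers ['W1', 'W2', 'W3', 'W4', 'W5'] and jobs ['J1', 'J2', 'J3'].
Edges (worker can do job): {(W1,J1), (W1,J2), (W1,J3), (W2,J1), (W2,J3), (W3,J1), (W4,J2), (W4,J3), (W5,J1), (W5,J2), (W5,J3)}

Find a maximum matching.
Matching: {(W3,J1), (W4,J2), (W5,J3)}

Maximum matching (size 3):
  W3 → J1
  W4 → J2
  W5 → J3

Each worker is assigned to at most one job, and each job to at most one worker.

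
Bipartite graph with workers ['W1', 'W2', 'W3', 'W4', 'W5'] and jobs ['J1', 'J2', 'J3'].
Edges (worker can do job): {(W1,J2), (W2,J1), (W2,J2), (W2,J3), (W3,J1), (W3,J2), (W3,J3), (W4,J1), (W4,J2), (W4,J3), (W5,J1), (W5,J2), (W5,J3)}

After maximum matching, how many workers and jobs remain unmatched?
Unmatched: 2 workers, 0 jobs

Maximum matching size: 3
Workers: 5 total, 3 matched, 2 unmatched
Jobs: 3 total, 3 matched, 0 unmatched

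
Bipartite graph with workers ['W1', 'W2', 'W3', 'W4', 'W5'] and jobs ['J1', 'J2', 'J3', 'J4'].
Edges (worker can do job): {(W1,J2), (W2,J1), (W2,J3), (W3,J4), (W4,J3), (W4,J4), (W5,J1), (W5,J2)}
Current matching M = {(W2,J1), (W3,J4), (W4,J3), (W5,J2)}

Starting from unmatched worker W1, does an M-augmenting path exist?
No augmenting path from W1

Alternating search from W1 reaches jobs: {J1, J2, J3, J4}.
Every reachable job is already matched in M, and following those matched edges back to workers exposes no further unvisited jobs.
No M-augmenting path from W1 exists.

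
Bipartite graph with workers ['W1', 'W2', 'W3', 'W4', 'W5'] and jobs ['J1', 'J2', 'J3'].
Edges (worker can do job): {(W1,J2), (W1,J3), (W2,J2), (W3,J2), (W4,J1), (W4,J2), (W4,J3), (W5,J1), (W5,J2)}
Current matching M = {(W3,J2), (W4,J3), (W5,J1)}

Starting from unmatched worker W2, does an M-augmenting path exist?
No augmenting path from W2

Alternating search from W2 reaches jobs: {J2}.
Every reachable job is already matched in M, and following those matched edges back to workers exposes no further unvisited jobs.
No M-augmenting path from W2 exists.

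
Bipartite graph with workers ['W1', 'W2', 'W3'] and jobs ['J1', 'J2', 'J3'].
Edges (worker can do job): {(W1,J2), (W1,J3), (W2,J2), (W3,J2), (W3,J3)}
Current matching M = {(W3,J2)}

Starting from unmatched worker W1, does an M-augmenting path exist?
Yes: W1 → J2 → W3 → J3

An M-augmenting path alternates non-matching / matching edges, starting and ending at unmatched vertices.
Path: W1 → J2 → W3 → J3
(J3 is unmatched in M, so the path is augmenting.)
Flipping edges along this path would increase |M| from 1 to 2.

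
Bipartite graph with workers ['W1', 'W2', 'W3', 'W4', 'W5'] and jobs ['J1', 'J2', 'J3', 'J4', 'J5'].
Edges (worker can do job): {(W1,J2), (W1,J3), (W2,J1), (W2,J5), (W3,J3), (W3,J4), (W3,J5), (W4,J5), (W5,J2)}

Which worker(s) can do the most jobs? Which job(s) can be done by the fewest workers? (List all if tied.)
Most versatile: W3 (3 jobs); Least covered: J1, J4 (1 workers)

Worker degrees (jobs they can do): W1:2, W2:2, W3:3, W4:1, W5:1
Job degrees (workers who can do it): J1:1, J2:2, J3:2, J4:1, J5:3

Maximum worker degree is 3, achieved by: W3
Minimum job degree is 1, achieved by: J1, J4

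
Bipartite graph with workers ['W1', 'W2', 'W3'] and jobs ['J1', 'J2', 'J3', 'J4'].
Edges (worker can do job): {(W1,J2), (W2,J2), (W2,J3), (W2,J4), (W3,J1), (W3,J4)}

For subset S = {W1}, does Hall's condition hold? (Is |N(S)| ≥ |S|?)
Yes: |N(S)| = 1, |S| = 1

Subset S = {W1}
Neighbors N(S) = {J2}

|N(S)| = 1, |S| = 1
Hall's condition: |N(S)| ≥ |S| is satisfied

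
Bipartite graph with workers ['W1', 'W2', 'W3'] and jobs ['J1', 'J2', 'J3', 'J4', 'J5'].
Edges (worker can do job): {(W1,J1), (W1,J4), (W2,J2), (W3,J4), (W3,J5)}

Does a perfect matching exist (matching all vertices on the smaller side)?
Yes, perfect matching exists (size 3)

Perfect matching: {(W1,J1), (W2,J2), (W3,J4)}
All 3 vertices on the smaller side are matched.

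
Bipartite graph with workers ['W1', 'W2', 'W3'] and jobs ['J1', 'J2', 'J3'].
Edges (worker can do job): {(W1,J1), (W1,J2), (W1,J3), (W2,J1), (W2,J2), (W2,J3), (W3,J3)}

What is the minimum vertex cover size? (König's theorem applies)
Minimum vertex cover size = 3

By König's theorem: in bipartite graphs,
min vertex cover = max matching = 3

Maximum matching has size 3, so minimum vertex cover also has size 3.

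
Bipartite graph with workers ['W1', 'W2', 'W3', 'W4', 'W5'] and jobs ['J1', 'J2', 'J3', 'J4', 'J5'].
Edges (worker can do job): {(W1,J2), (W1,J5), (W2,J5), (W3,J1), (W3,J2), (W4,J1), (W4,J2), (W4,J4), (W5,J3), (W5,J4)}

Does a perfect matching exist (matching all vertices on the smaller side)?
Yes, perfect matching exists (size 5)

Perfect matching: {(W1,J2), (W2,J5), (W3,J1), (W4,J4), (W5,J3)}
All 5 vertices on the smaller side are matched.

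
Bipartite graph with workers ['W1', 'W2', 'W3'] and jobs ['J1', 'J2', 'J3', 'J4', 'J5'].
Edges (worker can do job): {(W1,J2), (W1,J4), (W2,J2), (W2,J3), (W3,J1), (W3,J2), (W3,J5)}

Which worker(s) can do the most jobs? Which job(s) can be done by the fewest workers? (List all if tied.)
Most versatile: W3 (3 jobs); Least covered: J1, J3, J4, J5 (1 workers)

Worker degrees (jobs they can do): W1:2, W2:2, W3:3
Job degrees (workers who can do it): J1:1, J2:3, J3:1, J4:1, J5:1

Maximum worker degree is 3, achieved by: W3
Minimum job degree is 1, achieved by: J1, J3, J4, J5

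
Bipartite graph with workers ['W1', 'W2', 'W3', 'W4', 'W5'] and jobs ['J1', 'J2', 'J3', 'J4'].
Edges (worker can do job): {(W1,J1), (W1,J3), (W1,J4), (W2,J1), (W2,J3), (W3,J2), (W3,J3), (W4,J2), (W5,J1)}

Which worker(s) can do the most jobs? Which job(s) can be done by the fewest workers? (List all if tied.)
Most versatile: W1 (3 jobs); Least covered: J4 (1 workers)

Worker degrees (jobs they can do): W1:3, W2:2, W3:2, W4:1, W5:1
Job degrees (workers who can do it): J1:3, J2:2, J3:3, J4:1

Maximum worker degree is 3, achieved by: W1
Minimum job degree is 1, achieved by: J4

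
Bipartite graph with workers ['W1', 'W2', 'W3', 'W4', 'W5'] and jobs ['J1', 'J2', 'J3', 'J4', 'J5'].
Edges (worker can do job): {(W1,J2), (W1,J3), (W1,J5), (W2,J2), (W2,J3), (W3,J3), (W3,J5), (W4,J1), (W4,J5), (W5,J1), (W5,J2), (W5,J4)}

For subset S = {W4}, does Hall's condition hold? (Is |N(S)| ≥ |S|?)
Yes: |N(S)| = 2, |S| = 1

Subset S = {W4}
Neighbors N(S) = {J1, J5}

|N(S)| = 2, |S| = 1
Hall's condition: |N(S)| ≥ |S| is satisfied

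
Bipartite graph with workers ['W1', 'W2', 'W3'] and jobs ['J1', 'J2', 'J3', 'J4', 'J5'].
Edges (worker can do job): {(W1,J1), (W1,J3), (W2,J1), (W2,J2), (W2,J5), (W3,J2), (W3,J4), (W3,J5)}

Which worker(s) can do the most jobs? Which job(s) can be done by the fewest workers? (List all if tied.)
Most versatile: W2, W3 (3 jobs); Least covered: J3, J4 (1 workers)

Worker degrees (jobs they can do): W1:2, W2:3, W3:3
Job degrees (workers who can do it): J1:2, J2:2, J3:1, J4:1, J5:2

Maximum worker degree is 3, achieved by: W2, W3
Minimum job degree is 1, achieved by: J3, J4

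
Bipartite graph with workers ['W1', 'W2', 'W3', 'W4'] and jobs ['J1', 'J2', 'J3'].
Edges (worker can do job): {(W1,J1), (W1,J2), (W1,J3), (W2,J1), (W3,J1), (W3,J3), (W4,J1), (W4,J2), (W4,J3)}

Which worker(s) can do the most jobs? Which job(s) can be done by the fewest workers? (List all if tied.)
Most versatile: W1, W4 (3 jobs); Least covered: J2 (2 workers)

Worker degrees (jobs they can do): W1:3, W2:1, W3:2, W4:3
Job degrees (workers who can do it): J1:4, J2:2, J3:3

Maximum worker degree is 3, achieved by: W1, W4
Minimum job degree is 2, achieved by: J2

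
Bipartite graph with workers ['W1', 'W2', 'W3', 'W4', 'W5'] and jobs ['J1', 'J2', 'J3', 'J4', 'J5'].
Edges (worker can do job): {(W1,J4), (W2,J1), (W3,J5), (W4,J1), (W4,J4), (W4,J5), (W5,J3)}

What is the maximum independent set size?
Maximum independent set = 6

By König's theorem:
- Min vertex cover = Max matching = 4
- Max independent set = Total vertices - Min vertex cover
- Max independent set = 10 - 4 = 6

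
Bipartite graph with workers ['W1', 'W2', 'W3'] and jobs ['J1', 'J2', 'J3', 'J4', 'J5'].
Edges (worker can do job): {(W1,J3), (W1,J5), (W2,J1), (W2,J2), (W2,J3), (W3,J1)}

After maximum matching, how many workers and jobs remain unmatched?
Unmatched: 0 workers, 2 jobs

Maximum matching size: 3
Workers: 3 total, 3 matched, 0 unmatched
Jobs: 5 total, 3 matched, 2 unmatched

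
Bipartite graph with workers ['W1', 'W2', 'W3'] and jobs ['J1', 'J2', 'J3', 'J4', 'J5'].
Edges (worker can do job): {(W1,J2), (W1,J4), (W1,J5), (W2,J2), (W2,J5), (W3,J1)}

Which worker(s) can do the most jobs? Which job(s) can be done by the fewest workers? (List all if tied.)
Most versatile: W1 (3 jobs); Least covered: J3 (0 workers)

Worker degrees (jobs they can do): W1:3, W2:2, W3:1
Job degrees (workers who can do it): J1:1, J2:2, J3:0, J4:1, J5:2

Maximum worker degree is 3, achieved by: W1
Minimum job degree is 0, achieved by: J3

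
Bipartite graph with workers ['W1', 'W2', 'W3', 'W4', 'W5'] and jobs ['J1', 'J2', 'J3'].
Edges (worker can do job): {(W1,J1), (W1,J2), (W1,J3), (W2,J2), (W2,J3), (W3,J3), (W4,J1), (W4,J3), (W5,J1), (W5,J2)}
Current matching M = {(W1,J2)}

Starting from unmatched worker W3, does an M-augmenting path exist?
Yes: W3 → J3

An M-augmenting path alternates non-matching / matching edges, starting and ending at unmatched vertices.
Path: W3 → J3
(J3 is unmatched in M, so the path is augmenting.)
Flipping edges along this path would increase |M| from 1 to 2.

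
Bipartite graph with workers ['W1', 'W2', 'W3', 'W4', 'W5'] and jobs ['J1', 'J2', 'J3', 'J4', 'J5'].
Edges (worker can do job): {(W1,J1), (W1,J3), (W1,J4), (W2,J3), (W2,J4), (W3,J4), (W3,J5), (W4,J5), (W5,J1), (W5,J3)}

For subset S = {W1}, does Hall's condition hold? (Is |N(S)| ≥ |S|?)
Yes: |N(S)| = 3, |S| = 1

Subset S = {W1}
Neighbors N(S) = {J1, J3, J4}

|N(S)| = 3, |S| = 1
Hall's condition: |N(S)| ≥ |S| is satisfied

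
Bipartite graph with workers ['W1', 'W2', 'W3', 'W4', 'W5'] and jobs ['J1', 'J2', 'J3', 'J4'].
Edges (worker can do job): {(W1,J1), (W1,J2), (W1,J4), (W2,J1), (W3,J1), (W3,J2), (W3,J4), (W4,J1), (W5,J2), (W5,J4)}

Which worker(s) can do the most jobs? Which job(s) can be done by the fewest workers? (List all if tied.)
Most versatile: W1, W3 (3 jobs); Least covered: J3 (0 workers)

Worker degrees (jobs they can do): W1:3, W2:1, W3:3, W4:1, W5:2
Job degrees (workers who can do it): J1:4, J2:3, J3:0, J4:3

Maximum worker degree is 3, achieved by: W1, W3
Minimum job degree is 0, achieved by: J3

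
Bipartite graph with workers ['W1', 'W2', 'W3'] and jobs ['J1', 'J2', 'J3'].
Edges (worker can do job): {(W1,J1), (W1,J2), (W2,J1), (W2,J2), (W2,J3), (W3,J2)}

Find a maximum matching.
Matching: {(W1,J1), (W2,J3), (W3,J2)}

Maximum matching (size 3):
  W1 → J1
  W2 → J3
  W3 → J2

Each worker is assigned to at most one job, and each job to at most one worker.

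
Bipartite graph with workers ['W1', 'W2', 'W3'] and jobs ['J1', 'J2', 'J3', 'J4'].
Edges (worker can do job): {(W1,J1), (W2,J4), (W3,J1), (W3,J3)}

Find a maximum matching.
Matching: {(W1,J1), (W2,J4), (W3,J3)}

Maximum matching (size 3):
  W1 → J1
  W2 → J4
  W3 → J3

Each worker is assigned to at most one job, and each job to at most one worker.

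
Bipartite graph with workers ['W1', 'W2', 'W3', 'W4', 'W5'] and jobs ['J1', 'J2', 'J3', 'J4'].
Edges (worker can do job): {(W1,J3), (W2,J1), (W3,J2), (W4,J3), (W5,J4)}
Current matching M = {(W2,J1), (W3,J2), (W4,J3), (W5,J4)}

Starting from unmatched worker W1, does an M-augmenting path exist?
No augmenting path from W1

Alternating search from W1 reaches jobs: {J3}.
Every reachable job is already matched in M, and following those matched edges back to workers exposes no further unvisited jobs.
No M-augmenting path from W1 exists.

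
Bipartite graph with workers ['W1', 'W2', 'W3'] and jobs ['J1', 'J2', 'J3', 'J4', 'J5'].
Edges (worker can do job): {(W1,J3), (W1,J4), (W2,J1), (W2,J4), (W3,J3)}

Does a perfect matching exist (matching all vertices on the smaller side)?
Yes, perfect matching exists (size 3)

Perfect matching: {(W1,J4), (W2,J1), (W3,J3)}
All 3 vertices on the smaller side are matched.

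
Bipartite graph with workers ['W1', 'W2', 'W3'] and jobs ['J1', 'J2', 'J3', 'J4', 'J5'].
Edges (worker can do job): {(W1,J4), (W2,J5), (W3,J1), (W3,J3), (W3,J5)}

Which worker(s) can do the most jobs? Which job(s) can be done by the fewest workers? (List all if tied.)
Most versatile: W3 (3 jobs); Least covered: J2 (0 workers)

Worker degrees (jobs they can do): W1:1, W2:1, W3:3
Job degrees (workers who can do it): J1:1, J2:0, J3:1, J4:1, J5:2

Maximum worker degree is 3, achieved by: W3
Minimum job degree is 0, achieved by: J2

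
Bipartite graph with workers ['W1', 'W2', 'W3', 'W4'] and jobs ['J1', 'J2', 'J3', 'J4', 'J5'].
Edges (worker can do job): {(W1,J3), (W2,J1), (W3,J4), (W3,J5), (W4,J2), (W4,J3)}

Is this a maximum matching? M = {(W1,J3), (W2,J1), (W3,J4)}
No, size 3 is not maximum

Proposed matching has size 3.
Maximum matching size for this graph: 4.

This is NOT maximum - can be improved to size 4.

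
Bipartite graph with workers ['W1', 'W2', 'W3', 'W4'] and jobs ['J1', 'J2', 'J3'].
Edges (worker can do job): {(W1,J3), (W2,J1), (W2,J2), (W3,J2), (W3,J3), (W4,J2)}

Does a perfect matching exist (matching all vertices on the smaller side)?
Yes, perfect matching exists (size 3)

Perfect matching: {(W2,J1), (W3,J3), (W4,J2)}
All 3 vertices on the smaller side are matched.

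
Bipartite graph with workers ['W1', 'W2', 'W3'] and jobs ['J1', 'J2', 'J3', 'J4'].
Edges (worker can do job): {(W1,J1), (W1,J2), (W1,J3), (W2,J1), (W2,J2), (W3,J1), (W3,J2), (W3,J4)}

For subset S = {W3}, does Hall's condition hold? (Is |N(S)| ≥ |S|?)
Yes: |N(S)| = 3, |S| = 1

Subset S = {W3}
Neighbors N(S) = {J1, J2, J4}

|N(S)| = 3, |S| = 1
Hall's condition: |N(S)| ≥ |S| is satisfied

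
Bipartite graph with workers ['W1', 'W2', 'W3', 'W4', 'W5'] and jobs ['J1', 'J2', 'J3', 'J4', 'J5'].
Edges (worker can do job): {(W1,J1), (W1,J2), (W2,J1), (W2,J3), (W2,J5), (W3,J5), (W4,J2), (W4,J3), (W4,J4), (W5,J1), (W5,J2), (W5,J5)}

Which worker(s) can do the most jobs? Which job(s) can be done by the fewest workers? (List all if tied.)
Most versatile: W2, W4, W5 (3 jobs); Least covered: J4 (1 workers)

Worker degrees (jobs they can do): W1:2, W2:3, W3:1, W4:3, W5:3
Job degrees (workers who can do it): J1:3, J2:3, J3:2, J4:1, J5:3

Maximum worker degree is 3, achieved by: W2, W4, W5
Minimum job degree is 1, achieved by: J4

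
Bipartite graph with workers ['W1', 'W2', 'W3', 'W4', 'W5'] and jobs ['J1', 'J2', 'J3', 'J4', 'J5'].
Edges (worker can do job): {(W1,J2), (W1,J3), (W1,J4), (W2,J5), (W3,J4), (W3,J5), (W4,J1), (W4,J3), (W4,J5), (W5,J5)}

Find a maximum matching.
Matching: {(W1,J3), (W3,J4), (W4,J1), (W5,J5)}

Maximum matching (size 4):
  W1 → J3
  W3 → J4
  W4 → J1
  W5 → J5

Each worker is assigned to at most one job, and each job to at most one worker.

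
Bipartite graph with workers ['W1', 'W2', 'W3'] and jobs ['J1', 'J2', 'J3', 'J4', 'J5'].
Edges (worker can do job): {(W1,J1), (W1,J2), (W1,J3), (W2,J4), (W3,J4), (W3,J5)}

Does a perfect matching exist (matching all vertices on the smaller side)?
Yes, perfect matching exists (size 3)

Perfect matching: {(W1,J3), (W2,J4), (W3,J5)}
All 3 vertices on the smaller side are matched.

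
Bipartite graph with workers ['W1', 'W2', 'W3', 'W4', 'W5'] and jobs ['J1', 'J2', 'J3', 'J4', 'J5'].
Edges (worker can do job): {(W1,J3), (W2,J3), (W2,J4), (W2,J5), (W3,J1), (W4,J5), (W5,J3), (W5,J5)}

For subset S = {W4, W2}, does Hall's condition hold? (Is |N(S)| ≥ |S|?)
Yes: |N(S)| = 3, |S| = 2

Subset S = {W4, W2}
Neighbors N(S) = {J3, J4, J5}

|N(S)| = 3, |S| = 2
Hall's condition: |N(S)| ≥ |S| is satisfied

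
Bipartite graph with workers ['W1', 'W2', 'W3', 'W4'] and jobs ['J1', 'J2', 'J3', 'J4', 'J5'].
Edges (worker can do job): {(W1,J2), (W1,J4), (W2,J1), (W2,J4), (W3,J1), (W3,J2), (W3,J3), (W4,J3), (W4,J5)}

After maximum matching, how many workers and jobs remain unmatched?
Unmatched: 0 workers, 1 jobs

Maximum matching size: 4
Workers: 4 total, 4 matched, 0 unmatched
Jobs: 5 total, 4 matched, 1 unmatched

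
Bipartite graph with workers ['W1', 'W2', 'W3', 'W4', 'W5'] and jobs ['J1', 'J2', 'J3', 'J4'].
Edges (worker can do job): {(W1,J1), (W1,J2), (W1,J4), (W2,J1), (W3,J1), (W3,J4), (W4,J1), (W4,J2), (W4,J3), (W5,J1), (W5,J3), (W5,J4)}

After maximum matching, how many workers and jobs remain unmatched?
Unmatched: 1 workers, 0 jobs

Maximum matching size: 4
Workers: 5 total, 4 matched, 1 unmatched
Jobs: 4 total, 4 matched, 0 unmatched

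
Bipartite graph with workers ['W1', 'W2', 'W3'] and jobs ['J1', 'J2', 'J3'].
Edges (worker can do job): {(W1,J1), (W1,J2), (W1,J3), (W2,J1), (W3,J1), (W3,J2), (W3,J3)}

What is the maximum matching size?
Maximum matching size = 3

Maximum matching: {(W1,J3), (W2,J1), (W3,J2)}
Size: 3

This assigns 3 workers to 3 distinct jobs.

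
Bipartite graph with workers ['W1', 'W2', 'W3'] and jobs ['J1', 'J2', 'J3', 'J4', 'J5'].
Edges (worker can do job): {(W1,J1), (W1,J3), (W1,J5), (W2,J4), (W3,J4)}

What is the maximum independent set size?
Maximum independent set = 6

By König's theorem:
- Min vertex cover = Max matching = 2
- Max independent set = Total vertices - Min vertex cover
- Max independent set = 8 - 2 = 6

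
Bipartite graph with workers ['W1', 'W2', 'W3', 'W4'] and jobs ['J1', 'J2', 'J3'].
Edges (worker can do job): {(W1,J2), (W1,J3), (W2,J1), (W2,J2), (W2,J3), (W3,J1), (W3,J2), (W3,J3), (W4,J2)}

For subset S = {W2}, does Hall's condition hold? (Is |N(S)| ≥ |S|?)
Yes: |N(S)| = 3, |S| = 1

Subset S = {W2}
Neighbors N(S) = {J1, J2, J3}

|N(S)| = 3, |S| = 1
Hall's condition: |N(S)| ≥ |S| is satisfied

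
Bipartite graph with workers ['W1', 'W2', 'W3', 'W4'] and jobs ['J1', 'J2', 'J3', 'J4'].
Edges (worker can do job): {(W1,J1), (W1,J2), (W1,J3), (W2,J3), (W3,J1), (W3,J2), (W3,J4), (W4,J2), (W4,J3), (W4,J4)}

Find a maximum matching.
Matching: {(W1,J1), (W2,J3), (W3,J4), (W4,J2)}

Maximum matching (size 4):
  W1 → J1
  W2 → J3
  W3 → J4
  W4 → J2

Each worker is assigned to at most one job, and each job to at most one worker.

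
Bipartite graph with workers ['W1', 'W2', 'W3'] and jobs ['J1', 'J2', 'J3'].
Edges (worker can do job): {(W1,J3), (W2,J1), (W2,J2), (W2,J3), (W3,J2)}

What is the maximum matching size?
Maximum matching size = 3

Maximum matching: {(W1,J3), (W2,J1), (W3,J2)}
Size: 3

This assigns 3 workers to 3 distinct jobs.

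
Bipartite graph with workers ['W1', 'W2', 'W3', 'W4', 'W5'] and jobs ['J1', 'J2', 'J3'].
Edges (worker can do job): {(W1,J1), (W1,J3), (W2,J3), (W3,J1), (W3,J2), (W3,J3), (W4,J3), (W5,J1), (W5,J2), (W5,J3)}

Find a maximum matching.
Matching: {(W3,J1), (W4,J3), (W5,J2)}

Maximum matching (size 3):
  W3 → J1
  W4 → J3
  W5 → J2

Each worker is assigned to at most one job, and each job to at most one worker.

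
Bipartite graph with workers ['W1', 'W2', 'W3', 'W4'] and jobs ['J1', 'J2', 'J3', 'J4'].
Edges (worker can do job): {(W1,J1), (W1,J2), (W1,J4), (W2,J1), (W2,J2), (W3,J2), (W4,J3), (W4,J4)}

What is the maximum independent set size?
Maximum independent set = 4

By König's theorem:
- Min vertex cover = Max matching = 4
- Max independent set = Total vertices - Min vertex cover
- Max independent set = 8 - 4 = 4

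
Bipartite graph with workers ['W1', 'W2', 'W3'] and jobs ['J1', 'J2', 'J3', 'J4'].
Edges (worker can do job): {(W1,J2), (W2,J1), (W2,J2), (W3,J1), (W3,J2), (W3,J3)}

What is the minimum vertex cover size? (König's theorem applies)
Minimum vertex cover size = 3

By König's theorem: in bipartite graphs,
min vertex cover = max matching = 3

Maximum matching has size 3, so minimum vertex cover also has size 3.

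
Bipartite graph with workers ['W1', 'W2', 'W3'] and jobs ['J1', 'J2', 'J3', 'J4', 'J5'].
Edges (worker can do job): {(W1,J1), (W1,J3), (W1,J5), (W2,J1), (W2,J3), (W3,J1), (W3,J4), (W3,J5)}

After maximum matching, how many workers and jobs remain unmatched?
Unmatched: 0 workers, 2 jobs

Maximum matching size: 3
Workers: 3 total, 3 matched, 0 unmatched
Jobs: 5 total, 3 matched, 2 unmatched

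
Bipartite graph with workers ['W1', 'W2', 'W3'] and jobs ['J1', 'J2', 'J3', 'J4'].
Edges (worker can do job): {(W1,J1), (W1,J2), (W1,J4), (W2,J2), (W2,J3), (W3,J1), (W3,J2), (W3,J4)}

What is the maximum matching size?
Maximum matching size = 3

Maximum matching: {(W1,J2), (W2,J3), (W3,J1)}
Size: 3

This assigns 3 workers to 3 distinct jobs.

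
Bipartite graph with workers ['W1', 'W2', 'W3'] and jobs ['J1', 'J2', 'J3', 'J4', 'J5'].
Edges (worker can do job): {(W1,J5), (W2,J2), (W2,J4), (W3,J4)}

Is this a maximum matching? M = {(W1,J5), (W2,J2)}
No, size 2 is not maximum

Proposed matching has size 2.
Maximum matching size for this graph: 3.

This is NOT maximum - can be improved to size 3.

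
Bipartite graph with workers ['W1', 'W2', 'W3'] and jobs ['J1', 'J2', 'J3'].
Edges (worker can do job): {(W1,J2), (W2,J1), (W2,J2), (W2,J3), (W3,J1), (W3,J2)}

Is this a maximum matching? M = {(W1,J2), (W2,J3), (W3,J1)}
Yes, size 3 is maximum

Proposed matching has size 3.
Maximum matching size for this graph: 3.

This is a maximum matching.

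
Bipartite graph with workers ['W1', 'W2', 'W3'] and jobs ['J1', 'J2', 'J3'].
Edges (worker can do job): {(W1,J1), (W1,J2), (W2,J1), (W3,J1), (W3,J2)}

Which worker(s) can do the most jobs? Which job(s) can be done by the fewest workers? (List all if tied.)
Most versatile: W1, W3 (2 jobs); Least covered: J3 (0 workers)

Worker degrees (jobs they can do): W1:2, W2:1, W3:2
Job degrees (workers who can do it): J1:3, J2:2, J3:0

Maximum worker degree is 2, achieved by: W1, W3
Minimum job degree is 0, achieved by: J3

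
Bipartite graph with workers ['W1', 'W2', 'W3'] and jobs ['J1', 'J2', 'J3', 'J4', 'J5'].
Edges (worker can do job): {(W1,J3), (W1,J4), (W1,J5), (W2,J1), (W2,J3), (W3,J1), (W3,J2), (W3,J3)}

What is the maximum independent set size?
Maximum independent set = 5

By König's theorem:
- Min vertex cover = Max matching = 3
- Max independent set = Total vertices - Min vertex cover
- Max independent set = 8 - 3 = 5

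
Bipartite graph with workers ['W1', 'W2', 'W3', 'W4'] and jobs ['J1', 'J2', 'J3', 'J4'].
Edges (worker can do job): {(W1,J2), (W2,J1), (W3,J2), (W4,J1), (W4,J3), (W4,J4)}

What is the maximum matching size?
Maximum matching size = 3

Maximum matching: {(W2,J1), (W3,J2), (W4,J3)}
Size: 3

This assigns 3 workers to 3 distinct jobs.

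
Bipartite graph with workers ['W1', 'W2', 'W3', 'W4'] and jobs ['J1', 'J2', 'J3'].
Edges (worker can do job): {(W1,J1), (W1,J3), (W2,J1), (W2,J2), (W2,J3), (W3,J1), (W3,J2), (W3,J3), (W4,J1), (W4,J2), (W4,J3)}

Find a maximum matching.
Matching: {(W1,J1), (W3,J3), (W4,J2)}

Maximum matching (size 3):
  W1 → J1
  W3 → J3
  W4 → J2

Each worker is assigned to at most one job, and each job to at most one worker.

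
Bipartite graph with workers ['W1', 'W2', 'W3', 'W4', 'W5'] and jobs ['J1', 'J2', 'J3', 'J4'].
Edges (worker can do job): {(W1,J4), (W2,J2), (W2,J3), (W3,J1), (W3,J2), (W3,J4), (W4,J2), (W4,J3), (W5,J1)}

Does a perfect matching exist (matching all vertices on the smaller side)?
Yes, perfect matching exists (size 4)

Perfect matching: {(W2,J2), (W3,J4), (W4,J3), (W5,J1)}
All 4 vertices on the smaller side are matched.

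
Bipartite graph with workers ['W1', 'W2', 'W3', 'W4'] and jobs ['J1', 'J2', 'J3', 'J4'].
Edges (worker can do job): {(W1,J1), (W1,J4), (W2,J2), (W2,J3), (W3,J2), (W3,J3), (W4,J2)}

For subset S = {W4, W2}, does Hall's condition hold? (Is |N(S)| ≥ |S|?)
Yes: |N(S)| = 2, |S| = 2

Subset S = {W4, W2}
Neighbors N(S) = {J2, J3}

|N(S)| = 2, |S| = 2
Hall's condition: |N(S)| ≥ |S| is satisfied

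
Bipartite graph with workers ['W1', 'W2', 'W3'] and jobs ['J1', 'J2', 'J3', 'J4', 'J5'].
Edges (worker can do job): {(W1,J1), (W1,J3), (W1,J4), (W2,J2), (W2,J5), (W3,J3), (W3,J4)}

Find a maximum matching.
Matching: {(W1,J3), (W2,J5), (W3,J4)}

Maximum matching (size 3):
  W1 → J3
  W2 → J5
  W3 → J4

Each worker is assigned to at most one job, and each job to at most one worker.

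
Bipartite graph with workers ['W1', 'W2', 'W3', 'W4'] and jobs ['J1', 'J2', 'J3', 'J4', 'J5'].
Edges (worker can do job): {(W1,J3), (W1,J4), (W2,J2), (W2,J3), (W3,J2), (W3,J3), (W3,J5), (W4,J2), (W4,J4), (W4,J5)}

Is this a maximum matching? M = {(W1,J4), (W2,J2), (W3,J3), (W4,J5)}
Yes, size 4 is maximum

Proposed matching has size 4.
Maximum matching size for this graph: 4.

This is a maximum matching.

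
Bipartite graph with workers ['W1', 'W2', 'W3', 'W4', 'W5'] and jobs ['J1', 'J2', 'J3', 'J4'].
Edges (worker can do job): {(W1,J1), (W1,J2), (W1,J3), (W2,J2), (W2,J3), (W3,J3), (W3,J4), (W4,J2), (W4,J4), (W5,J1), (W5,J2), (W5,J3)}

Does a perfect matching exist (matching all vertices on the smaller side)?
Yes, perfect matching exists (size 4)

Perfect matching: {(W1,J1), (W3,J4), (W4,J2), (W5,J3)}
All 4 vertices on the smaller side are matched.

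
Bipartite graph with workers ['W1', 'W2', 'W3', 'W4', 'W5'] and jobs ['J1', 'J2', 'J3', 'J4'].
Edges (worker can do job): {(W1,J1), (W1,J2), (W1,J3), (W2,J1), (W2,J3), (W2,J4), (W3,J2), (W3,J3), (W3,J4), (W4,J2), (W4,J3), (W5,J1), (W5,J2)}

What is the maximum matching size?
Maximum matching size = 4

Maximum matching: {(W2,J4), (W3,J3), (W4,J2), (W5,J1)}
Size: 4

This assigns 4 workers to 4 distinct jobs.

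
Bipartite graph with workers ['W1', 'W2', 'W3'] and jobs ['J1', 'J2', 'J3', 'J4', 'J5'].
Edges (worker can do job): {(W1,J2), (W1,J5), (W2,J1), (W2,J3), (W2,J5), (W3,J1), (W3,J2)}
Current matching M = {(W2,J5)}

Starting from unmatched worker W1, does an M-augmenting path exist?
Yes: W1 → J2

An M-augmenting path alternates non-matching / matching edges, starting and ending at unmatched vertices.
Path: W1 → J2
(J2 is unmatched in M, so the path is augmenting.)
Flipping edges along this path would increase |M| from 1 to 2.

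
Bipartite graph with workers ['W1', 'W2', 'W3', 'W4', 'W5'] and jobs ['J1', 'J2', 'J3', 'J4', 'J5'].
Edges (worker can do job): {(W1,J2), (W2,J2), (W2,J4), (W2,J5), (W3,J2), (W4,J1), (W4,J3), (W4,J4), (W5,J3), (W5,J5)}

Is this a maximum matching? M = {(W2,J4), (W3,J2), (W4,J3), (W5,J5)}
Yes, size 4 is maximum

Proposed matching has size 4.
Maximum matching size for this graph: 4.

This is a maximum matching.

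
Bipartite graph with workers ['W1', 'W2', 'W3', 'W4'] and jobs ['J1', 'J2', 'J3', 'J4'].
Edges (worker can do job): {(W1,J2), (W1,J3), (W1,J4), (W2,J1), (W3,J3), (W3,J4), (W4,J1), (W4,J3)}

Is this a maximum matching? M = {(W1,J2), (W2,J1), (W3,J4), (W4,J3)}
Yes, size 4 is maximum

Proposed matching has size 4.
Maximum matching size for this graph: 4.

This is a maximum matching.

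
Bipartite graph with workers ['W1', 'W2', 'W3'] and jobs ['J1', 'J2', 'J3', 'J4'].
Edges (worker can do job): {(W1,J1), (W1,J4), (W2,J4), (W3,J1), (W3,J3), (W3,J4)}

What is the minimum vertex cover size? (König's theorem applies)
Minimum vertex cover size = 3

By König's theorem: in bipartite graphs,
min vertex cover = max matching = 3

Maximum matching has size 3, so minimum vertex cover also has size 3.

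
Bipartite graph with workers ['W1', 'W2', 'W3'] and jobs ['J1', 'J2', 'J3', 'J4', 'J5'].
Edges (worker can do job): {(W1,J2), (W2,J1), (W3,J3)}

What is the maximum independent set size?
Maximum independent set = 5

By König's theorem:
- Min vertex cover = Max matching = 3
- Max independent set = Total vertices - Min vertex cover
- Max independent set = 8 - 3 = 5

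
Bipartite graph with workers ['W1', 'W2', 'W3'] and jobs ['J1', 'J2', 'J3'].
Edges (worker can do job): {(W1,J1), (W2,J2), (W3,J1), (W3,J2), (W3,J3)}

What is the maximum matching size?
Maximum matching size = 3

Maximum matching: {(W1,J1), (W2,J2), (W3,J3)}
Size: 3

This assigns 3 workers to 3 distinct jobs.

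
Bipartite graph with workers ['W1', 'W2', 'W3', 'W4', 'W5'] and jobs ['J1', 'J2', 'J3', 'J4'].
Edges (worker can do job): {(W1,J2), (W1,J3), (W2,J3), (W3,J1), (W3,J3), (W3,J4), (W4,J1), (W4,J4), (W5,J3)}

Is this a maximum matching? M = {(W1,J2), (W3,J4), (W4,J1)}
No, size 3 is not maximum

Proposed matching has size 3.
Maximum matching size for this graph: 4.

This is NOT maximum - can be improved to size 4.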